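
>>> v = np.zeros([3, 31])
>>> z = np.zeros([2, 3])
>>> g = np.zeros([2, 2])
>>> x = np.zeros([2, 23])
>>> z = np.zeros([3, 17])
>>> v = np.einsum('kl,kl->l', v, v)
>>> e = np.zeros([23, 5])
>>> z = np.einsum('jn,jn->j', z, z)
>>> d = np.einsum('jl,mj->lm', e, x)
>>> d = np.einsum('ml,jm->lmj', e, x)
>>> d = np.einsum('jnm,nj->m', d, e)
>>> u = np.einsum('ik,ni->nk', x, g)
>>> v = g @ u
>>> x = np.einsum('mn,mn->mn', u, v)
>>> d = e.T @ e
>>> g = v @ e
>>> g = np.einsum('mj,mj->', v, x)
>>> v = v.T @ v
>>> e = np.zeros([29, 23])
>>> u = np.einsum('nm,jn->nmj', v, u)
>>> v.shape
(23, 23)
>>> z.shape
(3,)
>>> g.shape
()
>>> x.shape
(2, 23)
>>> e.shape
(29, 23)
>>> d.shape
(5, 5)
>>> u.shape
(23, 23, 2)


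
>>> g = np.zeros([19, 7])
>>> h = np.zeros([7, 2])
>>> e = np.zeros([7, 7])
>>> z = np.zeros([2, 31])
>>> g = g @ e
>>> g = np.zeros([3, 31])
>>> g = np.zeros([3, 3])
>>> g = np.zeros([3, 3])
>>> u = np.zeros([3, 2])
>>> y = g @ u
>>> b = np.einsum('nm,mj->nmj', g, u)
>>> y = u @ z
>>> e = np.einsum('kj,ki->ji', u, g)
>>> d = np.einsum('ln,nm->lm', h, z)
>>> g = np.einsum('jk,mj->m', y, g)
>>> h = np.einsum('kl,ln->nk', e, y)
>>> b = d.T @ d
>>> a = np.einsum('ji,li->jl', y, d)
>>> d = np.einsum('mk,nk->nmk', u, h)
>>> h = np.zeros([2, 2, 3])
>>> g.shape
(3,)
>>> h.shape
(2, 2, 3)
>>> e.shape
(2, 3)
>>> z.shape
(2, 31)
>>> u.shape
(3, 2)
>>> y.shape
(3, 31)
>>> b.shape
(31, 31)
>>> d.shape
(31, 3, 2)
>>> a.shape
(3, 7)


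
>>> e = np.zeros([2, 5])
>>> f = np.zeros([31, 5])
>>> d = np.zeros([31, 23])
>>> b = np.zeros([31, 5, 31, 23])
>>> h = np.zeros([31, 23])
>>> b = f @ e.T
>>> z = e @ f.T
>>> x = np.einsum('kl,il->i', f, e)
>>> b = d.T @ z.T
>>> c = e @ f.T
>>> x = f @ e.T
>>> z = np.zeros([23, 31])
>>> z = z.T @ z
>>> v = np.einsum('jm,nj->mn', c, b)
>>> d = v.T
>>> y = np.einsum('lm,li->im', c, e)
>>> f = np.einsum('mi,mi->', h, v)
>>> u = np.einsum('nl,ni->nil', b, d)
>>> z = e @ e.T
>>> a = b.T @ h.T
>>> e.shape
(2, 5)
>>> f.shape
()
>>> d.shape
(23, 31)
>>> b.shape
(23, 2)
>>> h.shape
(31, 23)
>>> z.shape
(2, 2)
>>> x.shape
(31, 2)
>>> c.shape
(2, 31)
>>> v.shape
(31, 23)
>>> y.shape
(5, 31)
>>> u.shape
(23, 31, 2)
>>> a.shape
(2, 31)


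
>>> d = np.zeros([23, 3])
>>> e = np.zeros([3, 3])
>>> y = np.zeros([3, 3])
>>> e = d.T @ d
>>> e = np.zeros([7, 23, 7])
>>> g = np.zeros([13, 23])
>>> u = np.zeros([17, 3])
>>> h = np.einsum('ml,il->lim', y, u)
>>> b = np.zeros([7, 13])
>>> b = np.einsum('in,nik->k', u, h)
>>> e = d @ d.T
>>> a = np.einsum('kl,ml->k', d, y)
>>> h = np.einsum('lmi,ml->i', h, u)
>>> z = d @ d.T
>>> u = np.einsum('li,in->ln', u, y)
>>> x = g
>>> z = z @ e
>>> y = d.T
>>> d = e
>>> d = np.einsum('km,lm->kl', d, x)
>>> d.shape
(23, 13)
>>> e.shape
(23, 23)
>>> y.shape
(3, 23)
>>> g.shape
(13, 23)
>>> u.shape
(17, 3)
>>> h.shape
(3,)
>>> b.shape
(3,)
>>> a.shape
(23,)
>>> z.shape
(23, 23)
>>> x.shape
(13, 23)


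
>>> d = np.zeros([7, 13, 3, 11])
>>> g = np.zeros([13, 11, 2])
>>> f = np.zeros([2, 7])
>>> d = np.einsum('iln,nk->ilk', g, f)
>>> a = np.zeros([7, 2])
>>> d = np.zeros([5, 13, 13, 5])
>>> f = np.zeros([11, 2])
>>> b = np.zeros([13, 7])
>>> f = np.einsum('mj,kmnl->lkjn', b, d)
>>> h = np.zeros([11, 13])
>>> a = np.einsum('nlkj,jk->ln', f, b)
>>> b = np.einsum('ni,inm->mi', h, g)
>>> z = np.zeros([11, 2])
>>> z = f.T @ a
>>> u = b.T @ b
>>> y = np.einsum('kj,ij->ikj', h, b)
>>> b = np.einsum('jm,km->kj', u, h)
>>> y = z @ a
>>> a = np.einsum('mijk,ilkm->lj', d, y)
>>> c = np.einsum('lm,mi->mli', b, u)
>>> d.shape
(5, 13, 13, 5)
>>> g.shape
(13, 11, 2)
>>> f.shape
(5, 5, 7, 13)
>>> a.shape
(7, 13)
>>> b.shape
(11, 13)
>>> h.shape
(11, 13)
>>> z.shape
(13, 7, 5, 5)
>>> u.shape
(13, 13)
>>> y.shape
(13, 7, 5, 5)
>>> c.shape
(13, 11, 13)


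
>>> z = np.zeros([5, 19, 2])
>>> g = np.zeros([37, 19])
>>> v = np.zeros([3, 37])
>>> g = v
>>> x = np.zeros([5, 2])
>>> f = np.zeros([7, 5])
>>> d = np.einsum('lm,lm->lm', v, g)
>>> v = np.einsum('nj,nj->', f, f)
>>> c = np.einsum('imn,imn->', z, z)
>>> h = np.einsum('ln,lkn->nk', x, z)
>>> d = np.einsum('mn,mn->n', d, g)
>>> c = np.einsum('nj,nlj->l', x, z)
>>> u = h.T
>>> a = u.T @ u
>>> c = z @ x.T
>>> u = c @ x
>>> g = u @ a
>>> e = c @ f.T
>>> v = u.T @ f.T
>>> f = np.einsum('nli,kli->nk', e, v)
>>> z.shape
(5, 19, 2)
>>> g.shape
(5, 19, 2)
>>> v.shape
(2, 19, 7)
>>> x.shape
(5, 2)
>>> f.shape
(5, 2)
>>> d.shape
(37,)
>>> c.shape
(5, 19, 5)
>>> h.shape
(2, 19)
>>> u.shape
(5, 19, 2)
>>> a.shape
(2, 2)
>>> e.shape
(5, 19, 7)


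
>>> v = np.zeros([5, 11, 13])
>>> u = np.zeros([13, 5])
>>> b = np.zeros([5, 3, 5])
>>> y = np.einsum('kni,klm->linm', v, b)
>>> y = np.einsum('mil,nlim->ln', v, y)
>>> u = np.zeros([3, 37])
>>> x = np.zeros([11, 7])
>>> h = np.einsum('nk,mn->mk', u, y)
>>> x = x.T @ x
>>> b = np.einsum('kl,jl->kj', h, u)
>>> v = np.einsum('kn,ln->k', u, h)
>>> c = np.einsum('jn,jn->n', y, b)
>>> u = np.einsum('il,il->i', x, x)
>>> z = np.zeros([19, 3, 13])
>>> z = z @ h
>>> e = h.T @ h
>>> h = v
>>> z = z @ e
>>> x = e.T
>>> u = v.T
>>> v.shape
(3,)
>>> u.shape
(3,)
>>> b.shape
(13, 3)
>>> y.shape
(13, 3)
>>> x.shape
(37, 37)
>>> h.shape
(3,)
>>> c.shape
(3,)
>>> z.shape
(19, 3, 37)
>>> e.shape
(37, 37)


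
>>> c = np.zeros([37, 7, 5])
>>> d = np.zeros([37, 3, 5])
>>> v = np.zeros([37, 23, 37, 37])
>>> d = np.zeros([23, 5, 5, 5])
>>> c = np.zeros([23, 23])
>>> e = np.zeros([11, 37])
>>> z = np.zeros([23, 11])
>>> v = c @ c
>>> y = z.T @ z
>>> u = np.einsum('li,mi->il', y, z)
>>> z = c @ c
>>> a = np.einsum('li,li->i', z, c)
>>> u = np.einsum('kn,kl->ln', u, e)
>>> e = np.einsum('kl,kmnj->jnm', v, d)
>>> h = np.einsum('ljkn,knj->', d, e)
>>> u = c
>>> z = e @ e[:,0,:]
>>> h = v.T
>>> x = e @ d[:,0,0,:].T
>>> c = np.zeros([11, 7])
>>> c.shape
(11, 7)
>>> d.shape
(23, 5, 5, 5)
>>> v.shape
(23, 23)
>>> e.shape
(5, 5, 5)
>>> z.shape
(5, 5, 5)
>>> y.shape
(11, 11)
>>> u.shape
(23, 23)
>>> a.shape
(23,)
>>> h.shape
(23, 23)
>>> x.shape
(5, 5, 23)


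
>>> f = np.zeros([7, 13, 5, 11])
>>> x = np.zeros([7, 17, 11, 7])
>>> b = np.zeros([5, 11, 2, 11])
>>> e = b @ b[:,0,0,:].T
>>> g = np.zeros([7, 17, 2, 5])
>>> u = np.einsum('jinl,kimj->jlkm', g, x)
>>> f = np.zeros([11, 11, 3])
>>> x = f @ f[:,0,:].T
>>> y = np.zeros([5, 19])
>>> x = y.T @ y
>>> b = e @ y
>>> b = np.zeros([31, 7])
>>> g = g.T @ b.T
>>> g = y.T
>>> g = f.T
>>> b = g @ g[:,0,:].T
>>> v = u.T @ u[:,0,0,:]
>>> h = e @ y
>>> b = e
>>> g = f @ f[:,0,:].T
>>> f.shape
(11, 11, 3)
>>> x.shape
(19, 19)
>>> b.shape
(5, 11, 2, 5)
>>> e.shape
(5, 11, 2, 5)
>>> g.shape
(11, 11, 11)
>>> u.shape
(7, 5, 7, 11)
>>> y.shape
(5, 19)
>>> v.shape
(11, 7, 5, 11)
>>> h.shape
(5, 11, 2, 19)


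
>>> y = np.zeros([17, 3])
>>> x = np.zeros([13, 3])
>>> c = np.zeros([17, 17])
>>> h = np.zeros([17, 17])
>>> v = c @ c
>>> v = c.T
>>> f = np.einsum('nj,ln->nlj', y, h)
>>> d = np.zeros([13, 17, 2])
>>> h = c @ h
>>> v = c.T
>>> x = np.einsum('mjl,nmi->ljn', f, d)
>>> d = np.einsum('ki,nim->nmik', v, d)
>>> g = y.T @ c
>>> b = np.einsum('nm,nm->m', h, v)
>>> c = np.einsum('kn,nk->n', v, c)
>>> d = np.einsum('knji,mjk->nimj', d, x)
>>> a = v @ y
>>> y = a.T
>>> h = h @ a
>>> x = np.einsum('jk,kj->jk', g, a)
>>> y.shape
(3, 17)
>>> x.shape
(3, 17)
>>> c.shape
(17,)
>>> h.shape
(17, 3)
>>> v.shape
(17, 17)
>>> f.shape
(17, 17, 3)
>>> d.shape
(2, 17, 3, 17)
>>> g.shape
(3, 17)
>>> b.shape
(17,)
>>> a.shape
(17, 3)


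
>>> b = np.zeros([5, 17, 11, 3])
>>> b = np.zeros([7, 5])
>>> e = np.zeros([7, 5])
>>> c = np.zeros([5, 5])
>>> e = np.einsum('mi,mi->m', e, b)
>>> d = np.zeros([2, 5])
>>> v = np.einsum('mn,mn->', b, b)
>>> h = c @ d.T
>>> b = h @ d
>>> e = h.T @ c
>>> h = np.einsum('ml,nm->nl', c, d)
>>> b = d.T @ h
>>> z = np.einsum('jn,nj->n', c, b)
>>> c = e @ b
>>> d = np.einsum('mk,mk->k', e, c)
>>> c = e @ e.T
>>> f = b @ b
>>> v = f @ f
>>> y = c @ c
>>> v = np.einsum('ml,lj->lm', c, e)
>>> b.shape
(5, 5)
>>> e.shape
(2, 5)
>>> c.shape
(2, 2)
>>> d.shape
(5,)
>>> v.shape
(2, 2)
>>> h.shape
(2, 5)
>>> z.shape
(5,)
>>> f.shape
(5, 5)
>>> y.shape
(2, 2)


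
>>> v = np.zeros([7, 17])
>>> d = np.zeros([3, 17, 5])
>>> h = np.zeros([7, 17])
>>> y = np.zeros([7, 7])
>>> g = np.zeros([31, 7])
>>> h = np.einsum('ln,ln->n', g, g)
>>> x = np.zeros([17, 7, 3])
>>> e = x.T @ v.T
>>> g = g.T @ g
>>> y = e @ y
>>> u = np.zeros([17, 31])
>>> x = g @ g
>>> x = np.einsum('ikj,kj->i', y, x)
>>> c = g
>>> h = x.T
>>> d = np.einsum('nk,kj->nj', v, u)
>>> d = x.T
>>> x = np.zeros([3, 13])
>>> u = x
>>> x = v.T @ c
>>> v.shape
(7, 17)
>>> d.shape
(3,)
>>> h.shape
(3,)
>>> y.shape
(3, 7, 7)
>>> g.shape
(7, 7)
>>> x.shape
(17, 7)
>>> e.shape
(3, 7, 7)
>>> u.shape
(3, 13)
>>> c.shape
(7, 7)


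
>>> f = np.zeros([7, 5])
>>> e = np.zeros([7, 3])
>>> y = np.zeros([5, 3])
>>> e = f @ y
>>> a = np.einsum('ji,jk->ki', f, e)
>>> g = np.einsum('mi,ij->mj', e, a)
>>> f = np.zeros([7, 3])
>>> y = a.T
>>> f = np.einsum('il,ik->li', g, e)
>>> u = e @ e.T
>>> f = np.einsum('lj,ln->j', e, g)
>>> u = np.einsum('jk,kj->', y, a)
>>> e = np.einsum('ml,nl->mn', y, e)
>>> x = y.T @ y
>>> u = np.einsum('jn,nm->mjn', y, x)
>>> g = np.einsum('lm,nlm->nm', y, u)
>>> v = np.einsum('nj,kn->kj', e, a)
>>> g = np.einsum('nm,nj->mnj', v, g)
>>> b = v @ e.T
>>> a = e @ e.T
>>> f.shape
(3,)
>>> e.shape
(5, 7)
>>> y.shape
(5, 3)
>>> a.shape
(5, 5)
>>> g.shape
(7, 3, 3)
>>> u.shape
(3, 5, 3)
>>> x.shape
(3, 3)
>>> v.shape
(3, 7)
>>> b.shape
(3, 5)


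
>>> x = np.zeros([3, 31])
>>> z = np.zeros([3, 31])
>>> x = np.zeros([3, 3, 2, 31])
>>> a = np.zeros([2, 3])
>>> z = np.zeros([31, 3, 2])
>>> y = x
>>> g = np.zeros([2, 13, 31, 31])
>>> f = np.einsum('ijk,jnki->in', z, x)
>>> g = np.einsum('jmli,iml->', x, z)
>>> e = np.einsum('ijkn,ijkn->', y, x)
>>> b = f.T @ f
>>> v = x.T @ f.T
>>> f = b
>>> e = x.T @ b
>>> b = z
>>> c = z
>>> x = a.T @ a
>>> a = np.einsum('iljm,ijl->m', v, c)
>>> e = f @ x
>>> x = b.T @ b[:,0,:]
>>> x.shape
(2, 3, 2)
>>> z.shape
(31, 3, 2)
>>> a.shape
(31,)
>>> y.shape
(3, 3, 2, 31)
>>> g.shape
()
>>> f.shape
(3, 3)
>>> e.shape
(3, 3)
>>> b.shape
(31, 3, 2)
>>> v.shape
(31, 2, 3, 31)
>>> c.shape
(31, 3, 2)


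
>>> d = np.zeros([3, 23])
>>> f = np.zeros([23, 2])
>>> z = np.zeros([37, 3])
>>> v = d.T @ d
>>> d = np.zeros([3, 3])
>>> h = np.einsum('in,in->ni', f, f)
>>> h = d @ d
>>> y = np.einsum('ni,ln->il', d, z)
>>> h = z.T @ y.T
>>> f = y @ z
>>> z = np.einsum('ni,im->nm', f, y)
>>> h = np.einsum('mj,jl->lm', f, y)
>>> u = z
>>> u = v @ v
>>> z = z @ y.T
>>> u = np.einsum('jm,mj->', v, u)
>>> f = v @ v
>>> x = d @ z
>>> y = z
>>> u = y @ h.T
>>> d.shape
(3, 3)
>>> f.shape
(23, 23)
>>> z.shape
(3, 3)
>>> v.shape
(23, 23)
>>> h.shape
(37, 3)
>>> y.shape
(3, 3)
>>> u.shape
(3, 37)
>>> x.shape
(3, 3)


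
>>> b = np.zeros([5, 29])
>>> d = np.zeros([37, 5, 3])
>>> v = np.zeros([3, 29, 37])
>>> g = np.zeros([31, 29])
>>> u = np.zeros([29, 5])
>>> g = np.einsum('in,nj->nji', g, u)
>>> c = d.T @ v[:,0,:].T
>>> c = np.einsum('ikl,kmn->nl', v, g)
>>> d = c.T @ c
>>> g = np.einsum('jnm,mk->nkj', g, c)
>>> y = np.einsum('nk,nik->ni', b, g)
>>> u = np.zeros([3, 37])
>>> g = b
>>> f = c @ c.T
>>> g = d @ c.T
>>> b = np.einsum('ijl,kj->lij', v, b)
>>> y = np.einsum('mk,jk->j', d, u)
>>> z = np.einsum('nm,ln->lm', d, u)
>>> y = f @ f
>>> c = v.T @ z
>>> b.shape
(37, 3, 29)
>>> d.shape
(37, 37)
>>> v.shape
(3, 29, 37)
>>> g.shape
(37, 31)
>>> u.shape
(3, 37)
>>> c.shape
(37, 29, 37)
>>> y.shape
(31, 31)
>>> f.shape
(31, 31)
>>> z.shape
(3, 37)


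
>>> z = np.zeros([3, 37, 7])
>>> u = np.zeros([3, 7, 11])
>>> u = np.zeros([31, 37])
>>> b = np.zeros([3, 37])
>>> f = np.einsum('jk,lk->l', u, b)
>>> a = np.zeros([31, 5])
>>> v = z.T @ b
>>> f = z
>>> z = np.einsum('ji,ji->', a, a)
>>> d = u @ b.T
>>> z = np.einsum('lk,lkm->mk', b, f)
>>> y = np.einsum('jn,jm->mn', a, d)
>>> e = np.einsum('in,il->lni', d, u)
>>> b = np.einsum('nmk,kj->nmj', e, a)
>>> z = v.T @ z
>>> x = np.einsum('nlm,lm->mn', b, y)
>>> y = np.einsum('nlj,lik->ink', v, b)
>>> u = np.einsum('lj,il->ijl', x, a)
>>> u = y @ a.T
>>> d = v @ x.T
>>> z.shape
(37, 37, 37)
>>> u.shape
(3, 7, 31)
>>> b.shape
(37, 3, 5)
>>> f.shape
(3, 37, 7)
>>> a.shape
(31, 5)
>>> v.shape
(7, 37, 37)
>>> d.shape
(7, 37, 5)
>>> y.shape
(3, 7, 5)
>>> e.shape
(37, 3, 31)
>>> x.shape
(5, 37)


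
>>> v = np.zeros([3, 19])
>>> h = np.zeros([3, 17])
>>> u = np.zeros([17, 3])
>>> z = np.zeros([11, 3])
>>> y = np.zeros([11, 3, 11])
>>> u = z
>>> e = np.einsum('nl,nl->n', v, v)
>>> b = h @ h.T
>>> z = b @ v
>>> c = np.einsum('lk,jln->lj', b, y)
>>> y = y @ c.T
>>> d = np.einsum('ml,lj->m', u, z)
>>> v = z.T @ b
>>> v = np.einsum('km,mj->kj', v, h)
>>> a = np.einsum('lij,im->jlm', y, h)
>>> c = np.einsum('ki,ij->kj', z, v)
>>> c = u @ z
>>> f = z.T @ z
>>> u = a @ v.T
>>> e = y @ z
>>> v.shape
(19, 17)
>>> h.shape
(3, 17)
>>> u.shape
(3, 11, 19)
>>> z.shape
(3, 19)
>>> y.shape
(11, 3, 3)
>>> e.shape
(11, 3, 19)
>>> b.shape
(3, 3)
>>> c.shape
(11, 19)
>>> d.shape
(11,)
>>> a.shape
(3, 11, 17)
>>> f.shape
(19, 19)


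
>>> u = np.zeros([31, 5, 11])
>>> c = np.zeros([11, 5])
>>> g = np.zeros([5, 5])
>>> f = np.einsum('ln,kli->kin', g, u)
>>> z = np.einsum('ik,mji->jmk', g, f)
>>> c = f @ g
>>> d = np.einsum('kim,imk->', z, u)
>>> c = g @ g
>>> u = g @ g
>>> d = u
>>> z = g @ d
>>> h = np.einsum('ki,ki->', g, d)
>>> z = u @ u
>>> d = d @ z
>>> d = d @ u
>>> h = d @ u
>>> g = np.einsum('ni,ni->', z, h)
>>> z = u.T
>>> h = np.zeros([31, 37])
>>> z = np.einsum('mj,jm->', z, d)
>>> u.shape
(5, 5)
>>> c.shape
(5, 5)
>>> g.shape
()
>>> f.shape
(31, 11, 5)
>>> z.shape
()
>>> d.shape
(5, 5)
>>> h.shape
(31, 37)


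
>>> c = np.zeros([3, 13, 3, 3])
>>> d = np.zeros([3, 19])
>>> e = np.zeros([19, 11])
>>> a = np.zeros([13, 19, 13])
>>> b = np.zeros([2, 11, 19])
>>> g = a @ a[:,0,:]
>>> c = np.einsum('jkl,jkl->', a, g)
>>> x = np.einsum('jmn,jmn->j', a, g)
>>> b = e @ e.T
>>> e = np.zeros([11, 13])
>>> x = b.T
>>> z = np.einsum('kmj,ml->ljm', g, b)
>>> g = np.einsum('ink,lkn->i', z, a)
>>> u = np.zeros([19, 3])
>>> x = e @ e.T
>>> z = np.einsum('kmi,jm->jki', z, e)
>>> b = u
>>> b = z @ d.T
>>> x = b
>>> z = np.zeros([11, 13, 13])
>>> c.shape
()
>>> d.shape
(3, 19)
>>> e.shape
(11, 13)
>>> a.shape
(13, 19, 13)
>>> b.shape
(11, 19, 3)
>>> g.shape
(19,)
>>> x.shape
(11, 19, 3)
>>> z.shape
(11, 13, 13)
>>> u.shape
(19, 3)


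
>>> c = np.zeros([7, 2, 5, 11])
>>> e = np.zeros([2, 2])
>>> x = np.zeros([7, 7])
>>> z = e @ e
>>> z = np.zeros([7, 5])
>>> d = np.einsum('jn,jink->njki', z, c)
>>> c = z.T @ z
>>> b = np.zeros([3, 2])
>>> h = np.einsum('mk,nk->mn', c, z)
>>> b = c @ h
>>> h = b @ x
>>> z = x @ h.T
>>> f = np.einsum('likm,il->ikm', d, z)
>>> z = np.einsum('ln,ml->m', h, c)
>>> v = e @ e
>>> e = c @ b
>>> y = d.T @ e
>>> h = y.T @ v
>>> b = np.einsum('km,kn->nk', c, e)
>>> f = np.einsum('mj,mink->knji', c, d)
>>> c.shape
(5, 5)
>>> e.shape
(5, 7)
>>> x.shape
(7, 7)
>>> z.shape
(5,)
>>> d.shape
(5, 7, 11, 2)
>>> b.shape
(7, 5)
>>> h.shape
(7, 7, 11, 2)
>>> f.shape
(2, 11, 5, 7)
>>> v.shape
(2, 2)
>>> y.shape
(2, 11, 7, 7)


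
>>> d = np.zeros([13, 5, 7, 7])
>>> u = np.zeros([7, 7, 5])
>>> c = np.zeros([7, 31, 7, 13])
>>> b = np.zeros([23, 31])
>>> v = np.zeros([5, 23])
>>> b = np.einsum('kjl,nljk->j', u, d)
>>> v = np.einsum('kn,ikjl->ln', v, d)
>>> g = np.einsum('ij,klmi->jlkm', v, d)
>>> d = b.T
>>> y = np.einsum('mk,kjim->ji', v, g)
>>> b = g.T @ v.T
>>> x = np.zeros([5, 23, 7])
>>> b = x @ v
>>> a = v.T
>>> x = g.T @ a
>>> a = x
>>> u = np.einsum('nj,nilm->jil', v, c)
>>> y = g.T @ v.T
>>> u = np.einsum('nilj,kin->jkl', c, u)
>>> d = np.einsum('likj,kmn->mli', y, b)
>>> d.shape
(23, 7, 13)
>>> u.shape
(13, 23, 7)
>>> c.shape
(7, 31, 7, 13)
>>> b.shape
(5, 23, 23)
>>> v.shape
(7, 23)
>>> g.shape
(23, 5, 13, 7)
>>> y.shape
(7, 13, 5, 7)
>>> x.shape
(7, 13, 5, 7)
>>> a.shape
(7, 13, 5, 7)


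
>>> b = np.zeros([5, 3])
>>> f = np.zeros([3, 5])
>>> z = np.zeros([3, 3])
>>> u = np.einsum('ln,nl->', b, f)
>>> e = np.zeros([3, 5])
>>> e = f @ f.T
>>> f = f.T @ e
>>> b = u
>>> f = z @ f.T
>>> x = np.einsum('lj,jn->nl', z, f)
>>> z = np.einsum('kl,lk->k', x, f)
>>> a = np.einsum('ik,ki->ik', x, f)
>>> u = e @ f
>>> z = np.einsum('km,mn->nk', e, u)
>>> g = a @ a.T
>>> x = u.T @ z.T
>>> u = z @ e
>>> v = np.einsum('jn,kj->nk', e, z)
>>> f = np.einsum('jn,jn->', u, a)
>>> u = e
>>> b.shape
()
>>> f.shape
()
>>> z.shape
(5, 3)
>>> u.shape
(3, 3)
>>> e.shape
(3, 3)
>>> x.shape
(5, 5)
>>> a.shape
(5, 3)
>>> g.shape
(5, 5)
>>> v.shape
(3, 5)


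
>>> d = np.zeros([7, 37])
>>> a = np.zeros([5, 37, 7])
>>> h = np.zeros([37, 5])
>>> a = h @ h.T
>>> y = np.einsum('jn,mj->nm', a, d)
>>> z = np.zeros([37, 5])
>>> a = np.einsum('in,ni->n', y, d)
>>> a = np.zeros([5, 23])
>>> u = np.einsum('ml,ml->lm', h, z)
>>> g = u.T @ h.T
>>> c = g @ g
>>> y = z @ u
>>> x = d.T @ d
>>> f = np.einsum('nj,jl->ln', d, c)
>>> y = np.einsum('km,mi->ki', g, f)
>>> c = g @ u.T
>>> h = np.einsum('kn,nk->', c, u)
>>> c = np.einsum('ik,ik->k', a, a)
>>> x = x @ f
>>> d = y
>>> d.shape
(37, 7)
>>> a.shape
(5, 23)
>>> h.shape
()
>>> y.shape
(37, 7)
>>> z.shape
(37, 5)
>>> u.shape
(5, 37)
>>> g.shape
(37, 37)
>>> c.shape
(23,)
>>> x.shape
(37, 7)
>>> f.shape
(37, 7)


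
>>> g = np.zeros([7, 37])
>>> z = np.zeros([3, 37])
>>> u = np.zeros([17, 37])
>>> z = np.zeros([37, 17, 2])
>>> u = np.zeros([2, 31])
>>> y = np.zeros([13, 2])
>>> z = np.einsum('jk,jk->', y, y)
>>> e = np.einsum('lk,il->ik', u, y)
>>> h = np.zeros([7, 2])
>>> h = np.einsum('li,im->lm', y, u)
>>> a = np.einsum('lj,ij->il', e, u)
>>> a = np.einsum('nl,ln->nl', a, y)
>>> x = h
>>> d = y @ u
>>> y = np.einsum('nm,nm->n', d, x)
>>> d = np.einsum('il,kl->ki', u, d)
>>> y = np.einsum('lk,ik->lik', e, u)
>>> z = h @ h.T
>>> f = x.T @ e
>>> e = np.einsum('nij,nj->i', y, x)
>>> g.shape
(7, 37)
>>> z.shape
(13, 13)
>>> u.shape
(2, 31)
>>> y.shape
(13, 2, 31)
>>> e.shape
(2,)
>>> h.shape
(13, 31)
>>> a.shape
(2, 13)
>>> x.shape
(13, 31)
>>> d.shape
(13, 2)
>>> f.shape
(31, 31)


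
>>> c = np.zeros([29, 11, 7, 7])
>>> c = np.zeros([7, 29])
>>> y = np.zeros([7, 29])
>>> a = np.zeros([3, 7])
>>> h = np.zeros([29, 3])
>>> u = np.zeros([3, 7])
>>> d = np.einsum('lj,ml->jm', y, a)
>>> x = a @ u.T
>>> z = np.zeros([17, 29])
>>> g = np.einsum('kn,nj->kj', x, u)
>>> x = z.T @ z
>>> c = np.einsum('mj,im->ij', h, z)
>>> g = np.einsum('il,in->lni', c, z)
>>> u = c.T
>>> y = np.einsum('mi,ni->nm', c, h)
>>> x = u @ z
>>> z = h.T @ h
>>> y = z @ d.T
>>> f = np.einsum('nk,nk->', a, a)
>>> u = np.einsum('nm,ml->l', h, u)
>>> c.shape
(17, 3)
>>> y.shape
(3, 29)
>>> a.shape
(3, 7)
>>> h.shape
(29, 3)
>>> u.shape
(17,)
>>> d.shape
(29, 3)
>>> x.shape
(3, 29)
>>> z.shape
(3, 3)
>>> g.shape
(3, 29, 17)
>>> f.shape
()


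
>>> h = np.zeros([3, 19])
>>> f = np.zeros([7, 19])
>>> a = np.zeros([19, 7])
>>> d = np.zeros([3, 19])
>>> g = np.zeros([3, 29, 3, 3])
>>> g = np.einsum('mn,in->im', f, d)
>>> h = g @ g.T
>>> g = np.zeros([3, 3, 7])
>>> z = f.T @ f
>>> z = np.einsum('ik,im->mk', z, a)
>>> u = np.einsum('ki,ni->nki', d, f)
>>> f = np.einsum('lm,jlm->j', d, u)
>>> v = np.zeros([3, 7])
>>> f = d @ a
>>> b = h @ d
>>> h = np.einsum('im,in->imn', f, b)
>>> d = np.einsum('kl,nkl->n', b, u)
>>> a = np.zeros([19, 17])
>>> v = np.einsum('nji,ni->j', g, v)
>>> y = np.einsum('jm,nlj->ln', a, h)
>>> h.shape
(3, 7, 19)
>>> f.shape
(3, 7)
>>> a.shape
(19, 17)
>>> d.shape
(7,)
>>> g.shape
(3, 3, 7)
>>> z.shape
(7, 19)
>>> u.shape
(7, 3, 19)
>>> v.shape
(3,)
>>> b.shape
(3, 19)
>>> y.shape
(7, 3)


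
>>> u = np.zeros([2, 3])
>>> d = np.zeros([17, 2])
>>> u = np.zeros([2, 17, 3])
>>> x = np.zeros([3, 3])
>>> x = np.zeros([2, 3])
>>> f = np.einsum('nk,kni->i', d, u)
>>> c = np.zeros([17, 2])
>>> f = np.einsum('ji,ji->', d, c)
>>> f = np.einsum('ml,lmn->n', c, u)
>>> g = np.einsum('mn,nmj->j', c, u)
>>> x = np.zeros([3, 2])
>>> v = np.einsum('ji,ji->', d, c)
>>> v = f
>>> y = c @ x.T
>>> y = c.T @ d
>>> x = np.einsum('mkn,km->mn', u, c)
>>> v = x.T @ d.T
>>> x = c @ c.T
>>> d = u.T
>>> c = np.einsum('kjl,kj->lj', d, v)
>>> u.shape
(2, 17, 3)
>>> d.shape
(3, 17, 2)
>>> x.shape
(17, 17)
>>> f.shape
(3,)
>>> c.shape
(2, 17)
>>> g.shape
(3,)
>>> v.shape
(3, 17)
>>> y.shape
(2, 2)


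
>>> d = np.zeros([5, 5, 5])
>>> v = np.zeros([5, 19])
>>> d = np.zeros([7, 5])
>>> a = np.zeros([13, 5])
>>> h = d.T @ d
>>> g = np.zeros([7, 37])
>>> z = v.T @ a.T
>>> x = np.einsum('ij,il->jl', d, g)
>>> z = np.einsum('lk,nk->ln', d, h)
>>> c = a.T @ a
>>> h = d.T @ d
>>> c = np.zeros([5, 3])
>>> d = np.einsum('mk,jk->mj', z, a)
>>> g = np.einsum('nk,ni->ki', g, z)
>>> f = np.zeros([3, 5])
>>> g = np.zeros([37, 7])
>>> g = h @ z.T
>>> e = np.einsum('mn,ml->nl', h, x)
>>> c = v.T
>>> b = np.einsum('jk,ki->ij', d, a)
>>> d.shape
(7, 13)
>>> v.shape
(5, 19)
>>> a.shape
(13, 5)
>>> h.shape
(5, 5)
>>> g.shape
(5, 7)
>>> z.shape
(7, 5)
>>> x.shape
(5, 37)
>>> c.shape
(19, 5)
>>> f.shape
(3, 5)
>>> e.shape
(5, 37)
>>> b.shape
(5, 7)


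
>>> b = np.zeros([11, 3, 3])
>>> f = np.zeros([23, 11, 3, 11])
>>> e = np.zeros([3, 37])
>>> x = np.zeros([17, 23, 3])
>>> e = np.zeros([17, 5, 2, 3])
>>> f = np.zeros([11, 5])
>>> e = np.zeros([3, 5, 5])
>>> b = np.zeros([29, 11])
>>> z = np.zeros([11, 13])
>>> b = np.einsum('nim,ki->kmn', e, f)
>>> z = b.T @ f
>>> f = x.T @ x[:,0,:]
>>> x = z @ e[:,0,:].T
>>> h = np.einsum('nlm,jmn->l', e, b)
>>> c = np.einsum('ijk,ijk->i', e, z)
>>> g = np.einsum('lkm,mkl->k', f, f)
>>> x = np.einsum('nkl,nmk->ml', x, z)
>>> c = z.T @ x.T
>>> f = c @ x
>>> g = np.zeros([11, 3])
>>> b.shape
(11, 5, 3)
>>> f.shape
(5, 5, 3)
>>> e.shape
(3, 5, 5)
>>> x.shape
(5, 3)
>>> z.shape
(3, 5, 5)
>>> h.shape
(5,)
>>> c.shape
(5, 5, 5)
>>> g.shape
(11, 3)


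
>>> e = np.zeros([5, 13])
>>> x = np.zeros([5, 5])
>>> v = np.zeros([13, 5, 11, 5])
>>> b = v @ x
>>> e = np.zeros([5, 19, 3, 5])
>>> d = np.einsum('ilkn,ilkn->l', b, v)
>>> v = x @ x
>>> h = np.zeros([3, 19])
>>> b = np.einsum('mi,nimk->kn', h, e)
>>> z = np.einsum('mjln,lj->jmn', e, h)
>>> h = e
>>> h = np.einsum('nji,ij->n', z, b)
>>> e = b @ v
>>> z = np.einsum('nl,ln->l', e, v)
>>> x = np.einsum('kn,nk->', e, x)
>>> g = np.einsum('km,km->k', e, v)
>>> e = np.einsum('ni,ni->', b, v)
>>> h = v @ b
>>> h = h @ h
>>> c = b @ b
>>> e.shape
()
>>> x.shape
()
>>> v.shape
(5, 5)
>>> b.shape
(5, 5)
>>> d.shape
(5,)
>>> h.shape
(5, 5)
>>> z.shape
(5,)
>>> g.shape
(5,)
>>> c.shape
(5, 5)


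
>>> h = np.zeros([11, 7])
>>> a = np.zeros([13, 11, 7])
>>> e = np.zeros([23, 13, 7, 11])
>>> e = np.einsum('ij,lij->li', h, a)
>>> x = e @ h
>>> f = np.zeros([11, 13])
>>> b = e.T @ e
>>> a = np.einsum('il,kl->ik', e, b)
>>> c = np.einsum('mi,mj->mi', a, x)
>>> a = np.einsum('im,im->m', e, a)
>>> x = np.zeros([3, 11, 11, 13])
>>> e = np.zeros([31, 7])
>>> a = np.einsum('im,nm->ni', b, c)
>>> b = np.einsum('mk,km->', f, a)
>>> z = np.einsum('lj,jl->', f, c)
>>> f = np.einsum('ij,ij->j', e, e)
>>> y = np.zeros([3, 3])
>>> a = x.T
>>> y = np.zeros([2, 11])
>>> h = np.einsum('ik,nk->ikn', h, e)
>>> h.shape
(11, 7, 31)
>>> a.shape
(13, 11, 11, 3)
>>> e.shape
(31, 7)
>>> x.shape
(3, 11, 11, 13)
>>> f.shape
(7,)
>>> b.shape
()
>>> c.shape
(13, 11)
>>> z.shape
()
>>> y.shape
(2, 11)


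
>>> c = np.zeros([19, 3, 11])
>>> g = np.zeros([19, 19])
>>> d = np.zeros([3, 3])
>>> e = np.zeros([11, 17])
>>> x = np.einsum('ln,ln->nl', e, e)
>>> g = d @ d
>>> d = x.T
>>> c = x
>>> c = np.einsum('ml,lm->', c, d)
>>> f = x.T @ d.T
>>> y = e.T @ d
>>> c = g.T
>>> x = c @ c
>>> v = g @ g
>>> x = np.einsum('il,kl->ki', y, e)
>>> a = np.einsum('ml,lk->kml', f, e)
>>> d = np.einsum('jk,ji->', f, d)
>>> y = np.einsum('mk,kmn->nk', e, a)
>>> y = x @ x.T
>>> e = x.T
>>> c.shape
(3, 3)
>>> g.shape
(3, 3)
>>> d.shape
()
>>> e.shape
(17, 11)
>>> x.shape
(11, 17)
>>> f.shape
(11, 11)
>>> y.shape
(11, 11)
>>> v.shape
(3, 3)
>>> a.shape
(17, 11, 11)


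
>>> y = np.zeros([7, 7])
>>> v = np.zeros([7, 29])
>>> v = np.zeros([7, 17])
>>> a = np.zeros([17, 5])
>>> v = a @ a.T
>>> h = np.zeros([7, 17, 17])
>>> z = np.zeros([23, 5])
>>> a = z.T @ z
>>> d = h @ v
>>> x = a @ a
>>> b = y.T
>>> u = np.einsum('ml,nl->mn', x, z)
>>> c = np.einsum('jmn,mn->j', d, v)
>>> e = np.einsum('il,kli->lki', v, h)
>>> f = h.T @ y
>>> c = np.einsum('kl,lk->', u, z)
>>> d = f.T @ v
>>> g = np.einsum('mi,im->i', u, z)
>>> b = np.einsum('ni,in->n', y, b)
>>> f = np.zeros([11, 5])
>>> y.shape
(7, 7)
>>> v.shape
(17, 17)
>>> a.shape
(5, 5)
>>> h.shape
(7, 17, 17)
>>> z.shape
(23, 5)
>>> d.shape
(7, 17, 17)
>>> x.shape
(5, 5)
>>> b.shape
(7,)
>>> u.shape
(5, 23)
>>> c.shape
()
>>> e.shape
(17, 7, 17)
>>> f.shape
(11, 5)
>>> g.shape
(23,)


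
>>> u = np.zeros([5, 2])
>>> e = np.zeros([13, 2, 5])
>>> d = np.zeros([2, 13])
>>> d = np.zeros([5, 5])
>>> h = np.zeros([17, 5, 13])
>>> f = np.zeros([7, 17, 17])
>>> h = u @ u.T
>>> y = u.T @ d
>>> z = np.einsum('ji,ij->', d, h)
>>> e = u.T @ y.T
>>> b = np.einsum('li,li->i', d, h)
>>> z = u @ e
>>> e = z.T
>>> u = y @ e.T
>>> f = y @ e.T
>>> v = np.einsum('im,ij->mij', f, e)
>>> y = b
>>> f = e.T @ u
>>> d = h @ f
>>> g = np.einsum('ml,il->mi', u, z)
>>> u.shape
(2, 2)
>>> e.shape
(2, 5)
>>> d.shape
(5, 2)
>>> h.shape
(5, 5)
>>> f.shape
(5, 2)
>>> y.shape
(5,)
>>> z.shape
(5, 2)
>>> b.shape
(5,)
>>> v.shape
(2, 2, 5)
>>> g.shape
(2, 5)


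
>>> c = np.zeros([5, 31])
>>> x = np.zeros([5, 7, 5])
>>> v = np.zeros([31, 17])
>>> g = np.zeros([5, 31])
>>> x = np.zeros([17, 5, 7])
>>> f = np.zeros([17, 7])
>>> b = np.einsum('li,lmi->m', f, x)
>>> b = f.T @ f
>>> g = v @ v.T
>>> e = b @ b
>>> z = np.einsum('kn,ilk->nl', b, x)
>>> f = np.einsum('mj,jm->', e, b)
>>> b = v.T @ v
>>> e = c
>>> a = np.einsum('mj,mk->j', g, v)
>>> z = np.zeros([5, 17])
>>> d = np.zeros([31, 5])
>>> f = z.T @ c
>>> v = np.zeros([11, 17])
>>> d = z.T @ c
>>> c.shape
(5, 31)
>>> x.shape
(17, 5, 7)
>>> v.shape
(11, 17)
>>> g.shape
(31, 31)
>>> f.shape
(17, 31)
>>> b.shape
(17, 17)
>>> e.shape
(5, 31)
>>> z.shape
(5, 17)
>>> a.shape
(31,)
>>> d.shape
(17, 31)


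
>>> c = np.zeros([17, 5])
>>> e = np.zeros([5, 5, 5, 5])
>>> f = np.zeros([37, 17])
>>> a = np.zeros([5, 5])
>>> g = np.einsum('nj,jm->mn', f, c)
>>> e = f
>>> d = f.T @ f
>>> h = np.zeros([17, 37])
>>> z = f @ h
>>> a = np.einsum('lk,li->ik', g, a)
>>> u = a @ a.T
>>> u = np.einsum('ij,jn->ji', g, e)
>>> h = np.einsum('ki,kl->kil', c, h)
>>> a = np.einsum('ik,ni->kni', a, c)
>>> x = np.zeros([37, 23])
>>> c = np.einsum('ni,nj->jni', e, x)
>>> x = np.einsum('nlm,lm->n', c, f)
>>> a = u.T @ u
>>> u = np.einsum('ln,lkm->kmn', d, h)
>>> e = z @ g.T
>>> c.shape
(23, 37, 17)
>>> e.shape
(37, 5)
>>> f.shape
(37, 17)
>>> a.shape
(5, 5)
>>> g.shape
(5, 37)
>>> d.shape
(17, 17)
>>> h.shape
(17, 5, 37)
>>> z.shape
(37, 37)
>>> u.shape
(5, 37, 17)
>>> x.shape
(23,)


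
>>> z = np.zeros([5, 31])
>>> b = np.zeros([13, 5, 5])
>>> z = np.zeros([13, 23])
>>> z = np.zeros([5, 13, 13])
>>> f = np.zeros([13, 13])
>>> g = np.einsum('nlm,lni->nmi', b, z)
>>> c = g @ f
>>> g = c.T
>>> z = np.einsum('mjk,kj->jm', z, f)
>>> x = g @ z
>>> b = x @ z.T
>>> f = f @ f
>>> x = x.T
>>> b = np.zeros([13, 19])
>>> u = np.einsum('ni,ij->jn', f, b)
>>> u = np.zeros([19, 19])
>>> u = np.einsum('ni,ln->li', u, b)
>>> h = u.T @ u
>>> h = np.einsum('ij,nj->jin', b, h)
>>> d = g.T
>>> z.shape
(13, 5)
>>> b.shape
(13, 19)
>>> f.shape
(13, 13)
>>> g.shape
(13, 5, 13)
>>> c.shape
(13, 5, 13)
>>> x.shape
(5, 5, 13)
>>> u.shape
(13, 19)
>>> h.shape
(19, 13, 19)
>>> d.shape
(13, 5, 13)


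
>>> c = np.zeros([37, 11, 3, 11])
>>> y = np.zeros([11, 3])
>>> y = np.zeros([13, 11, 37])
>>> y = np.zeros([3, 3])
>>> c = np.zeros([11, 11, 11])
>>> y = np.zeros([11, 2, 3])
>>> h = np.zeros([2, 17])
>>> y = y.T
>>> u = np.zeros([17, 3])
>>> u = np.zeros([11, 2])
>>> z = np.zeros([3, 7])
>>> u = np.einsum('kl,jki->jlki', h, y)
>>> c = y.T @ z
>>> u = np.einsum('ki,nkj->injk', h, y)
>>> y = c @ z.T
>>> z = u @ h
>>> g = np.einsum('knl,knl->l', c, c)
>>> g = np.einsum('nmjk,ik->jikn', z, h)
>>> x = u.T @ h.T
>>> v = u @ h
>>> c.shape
(11, 2, 7)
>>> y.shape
(11, 2, 3)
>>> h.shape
(2, 17)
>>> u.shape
(17, 3, 11, 2)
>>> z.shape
(17, 3, 11, 17)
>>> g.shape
(11, 2, 17, 17)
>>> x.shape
(2, 11, 3, 2)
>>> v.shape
(17, 3, 11, 17)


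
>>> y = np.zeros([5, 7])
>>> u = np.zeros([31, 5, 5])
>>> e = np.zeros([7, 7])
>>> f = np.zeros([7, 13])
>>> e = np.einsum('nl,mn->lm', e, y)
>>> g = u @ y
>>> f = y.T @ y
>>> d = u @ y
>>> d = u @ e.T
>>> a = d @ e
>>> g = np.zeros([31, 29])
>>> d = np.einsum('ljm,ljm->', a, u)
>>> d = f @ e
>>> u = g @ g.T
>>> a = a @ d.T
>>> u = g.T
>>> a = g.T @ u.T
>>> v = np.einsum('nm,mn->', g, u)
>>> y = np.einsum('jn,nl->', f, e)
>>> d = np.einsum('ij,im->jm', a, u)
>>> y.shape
()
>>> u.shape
(29, 31)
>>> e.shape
(7, 5)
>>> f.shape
(7, 7)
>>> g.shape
(31, 29)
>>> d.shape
(29, 31)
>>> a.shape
(29, 29)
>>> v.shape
()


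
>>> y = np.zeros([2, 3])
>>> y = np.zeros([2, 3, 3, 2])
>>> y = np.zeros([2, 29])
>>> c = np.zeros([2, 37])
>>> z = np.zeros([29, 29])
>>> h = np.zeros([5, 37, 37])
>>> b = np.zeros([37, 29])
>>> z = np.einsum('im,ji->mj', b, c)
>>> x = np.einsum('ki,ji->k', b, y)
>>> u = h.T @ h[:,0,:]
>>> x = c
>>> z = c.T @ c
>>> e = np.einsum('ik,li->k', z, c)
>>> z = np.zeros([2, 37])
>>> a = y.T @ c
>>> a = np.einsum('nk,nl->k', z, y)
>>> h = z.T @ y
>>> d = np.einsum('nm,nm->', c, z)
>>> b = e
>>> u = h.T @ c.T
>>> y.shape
(2, 29)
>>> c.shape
(2, 37)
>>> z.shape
(2, 37)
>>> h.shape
(37, 29)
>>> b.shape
(37,)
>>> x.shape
(2, 37)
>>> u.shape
(29, 2)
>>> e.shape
(37,)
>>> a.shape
(37,)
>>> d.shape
()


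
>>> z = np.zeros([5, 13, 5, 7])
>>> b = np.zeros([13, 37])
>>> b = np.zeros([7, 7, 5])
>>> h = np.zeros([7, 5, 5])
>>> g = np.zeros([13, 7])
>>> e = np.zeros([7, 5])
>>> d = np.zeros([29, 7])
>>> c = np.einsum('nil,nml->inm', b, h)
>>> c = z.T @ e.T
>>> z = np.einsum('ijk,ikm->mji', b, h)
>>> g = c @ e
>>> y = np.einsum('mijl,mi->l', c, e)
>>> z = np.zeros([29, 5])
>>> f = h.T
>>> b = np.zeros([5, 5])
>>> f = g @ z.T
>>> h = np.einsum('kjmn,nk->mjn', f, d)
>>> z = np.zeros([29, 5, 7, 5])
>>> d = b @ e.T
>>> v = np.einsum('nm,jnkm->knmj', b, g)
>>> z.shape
(29, 5, 7, 5)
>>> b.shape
(5, 5)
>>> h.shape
(13, 5, 29)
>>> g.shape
(7, 5, 13, 5)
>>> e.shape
(7, 5)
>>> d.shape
(5, 7)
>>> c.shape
(7, 5, 13, 7)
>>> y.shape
(7,)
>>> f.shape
(7, 5, 13, 29)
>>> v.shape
(13, 5, 5, 7)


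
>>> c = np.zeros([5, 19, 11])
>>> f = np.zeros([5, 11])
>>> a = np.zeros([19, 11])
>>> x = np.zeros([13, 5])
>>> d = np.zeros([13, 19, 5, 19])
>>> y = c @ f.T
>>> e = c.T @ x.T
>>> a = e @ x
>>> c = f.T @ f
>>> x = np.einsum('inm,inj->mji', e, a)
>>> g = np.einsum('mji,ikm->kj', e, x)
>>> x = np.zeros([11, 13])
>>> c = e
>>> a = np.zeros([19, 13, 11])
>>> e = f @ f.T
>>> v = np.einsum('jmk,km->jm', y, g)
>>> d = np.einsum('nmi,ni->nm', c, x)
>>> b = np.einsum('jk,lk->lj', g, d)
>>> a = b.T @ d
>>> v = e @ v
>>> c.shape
(11, 19, 13)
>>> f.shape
(5, 11)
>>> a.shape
(5, 19)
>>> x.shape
(11, 13)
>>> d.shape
(11, 19)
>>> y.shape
(5, 19, 5)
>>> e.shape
(5, 5)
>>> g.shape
(5, 19)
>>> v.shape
(5, 19)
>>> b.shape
(11, 5)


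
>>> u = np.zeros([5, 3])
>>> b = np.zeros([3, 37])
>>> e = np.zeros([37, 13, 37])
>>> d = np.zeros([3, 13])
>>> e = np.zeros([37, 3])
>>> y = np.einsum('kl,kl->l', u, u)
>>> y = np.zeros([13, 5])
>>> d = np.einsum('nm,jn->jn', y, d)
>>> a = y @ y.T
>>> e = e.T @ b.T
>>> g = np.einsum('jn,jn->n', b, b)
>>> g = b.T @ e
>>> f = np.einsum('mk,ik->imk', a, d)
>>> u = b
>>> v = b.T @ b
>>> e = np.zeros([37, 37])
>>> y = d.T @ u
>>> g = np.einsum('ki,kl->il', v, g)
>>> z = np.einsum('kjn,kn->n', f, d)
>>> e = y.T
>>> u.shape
(3, 37)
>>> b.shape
(3, 37)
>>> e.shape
(37, 13)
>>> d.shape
(3, 13)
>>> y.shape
(13, 37)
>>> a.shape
(13, 13)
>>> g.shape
(37, 3)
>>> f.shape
(3, 13, 13)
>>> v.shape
(37, 37)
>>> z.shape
(13,)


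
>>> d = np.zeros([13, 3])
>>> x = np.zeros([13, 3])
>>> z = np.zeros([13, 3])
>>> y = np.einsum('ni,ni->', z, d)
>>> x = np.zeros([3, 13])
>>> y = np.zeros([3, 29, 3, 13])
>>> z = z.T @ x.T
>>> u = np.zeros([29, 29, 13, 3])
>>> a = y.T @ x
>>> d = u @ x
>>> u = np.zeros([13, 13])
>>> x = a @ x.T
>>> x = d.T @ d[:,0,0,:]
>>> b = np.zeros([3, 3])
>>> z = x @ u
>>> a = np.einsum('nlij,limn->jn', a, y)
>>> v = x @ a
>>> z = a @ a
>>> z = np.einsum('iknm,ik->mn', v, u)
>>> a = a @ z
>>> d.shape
(29, 29, 13, 13)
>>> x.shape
(13, 13, 29, 13)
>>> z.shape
(13, 29)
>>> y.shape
(3, 29, 3, 13)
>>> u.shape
(13, 13)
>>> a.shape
(13, 29)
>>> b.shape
(3, 3)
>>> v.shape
(13, 13, 29, 13)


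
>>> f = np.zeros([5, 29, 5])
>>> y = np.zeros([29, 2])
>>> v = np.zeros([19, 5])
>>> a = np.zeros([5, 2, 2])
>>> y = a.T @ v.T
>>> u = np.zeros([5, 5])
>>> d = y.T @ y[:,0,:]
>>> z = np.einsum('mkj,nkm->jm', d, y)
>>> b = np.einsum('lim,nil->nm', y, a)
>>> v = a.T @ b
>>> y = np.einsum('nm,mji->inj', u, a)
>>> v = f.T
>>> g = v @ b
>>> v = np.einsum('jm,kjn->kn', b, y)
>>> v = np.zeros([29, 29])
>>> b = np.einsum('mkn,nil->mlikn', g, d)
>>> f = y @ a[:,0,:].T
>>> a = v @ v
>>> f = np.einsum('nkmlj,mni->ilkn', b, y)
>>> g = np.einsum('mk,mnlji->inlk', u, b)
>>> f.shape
(2, 29, 19, 5)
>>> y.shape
(2, 5, 2)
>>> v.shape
(29, 29)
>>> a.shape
(29, 29)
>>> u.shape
(5, 5)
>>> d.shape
(19, 2, 19)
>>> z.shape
(19, 19)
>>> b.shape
(5, 19, 2, 29, 19)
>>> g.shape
(19, 19, 2, 5)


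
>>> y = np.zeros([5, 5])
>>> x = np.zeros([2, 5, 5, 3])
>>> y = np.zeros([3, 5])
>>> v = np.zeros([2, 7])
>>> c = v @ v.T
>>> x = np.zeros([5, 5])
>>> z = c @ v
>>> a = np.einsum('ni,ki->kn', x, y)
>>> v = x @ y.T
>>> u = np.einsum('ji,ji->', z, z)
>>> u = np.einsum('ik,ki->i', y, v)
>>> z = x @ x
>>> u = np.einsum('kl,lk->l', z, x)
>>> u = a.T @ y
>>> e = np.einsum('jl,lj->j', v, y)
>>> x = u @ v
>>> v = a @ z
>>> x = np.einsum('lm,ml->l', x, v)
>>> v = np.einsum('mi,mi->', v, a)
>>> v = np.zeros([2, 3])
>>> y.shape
(3, 5)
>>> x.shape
(5,)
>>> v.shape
(2, 3)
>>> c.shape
(2, 2)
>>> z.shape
(5, 5)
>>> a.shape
(3, 5)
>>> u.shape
(5, 5)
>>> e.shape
(5,)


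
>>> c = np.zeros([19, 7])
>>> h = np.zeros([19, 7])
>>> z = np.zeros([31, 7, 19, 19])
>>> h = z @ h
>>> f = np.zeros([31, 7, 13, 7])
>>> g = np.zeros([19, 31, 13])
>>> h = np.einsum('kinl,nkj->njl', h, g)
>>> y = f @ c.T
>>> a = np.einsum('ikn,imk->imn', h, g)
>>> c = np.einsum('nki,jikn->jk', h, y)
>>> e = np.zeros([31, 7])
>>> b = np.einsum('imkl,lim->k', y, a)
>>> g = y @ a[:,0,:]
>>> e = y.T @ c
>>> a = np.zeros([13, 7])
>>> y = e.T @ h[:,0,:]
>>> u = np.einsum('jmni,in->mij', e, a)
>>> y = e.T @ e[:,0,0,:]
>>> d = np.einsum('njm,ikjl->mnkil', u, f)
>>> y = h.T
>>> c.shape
(31, 13)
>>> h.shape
(19, 13, 7)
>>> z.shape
(31, 7, 19, 19)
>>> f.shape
(31, 7, 13, 7)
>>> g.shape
(31, 7, 13, 7)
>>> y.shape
(7, 13, 19)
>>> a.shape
(13, 7)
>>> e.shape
(19, 13, 7, 13)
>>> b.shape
(13,)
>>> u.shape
(13, 13, 19)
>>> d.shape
(19, 13, 7, 31, 7)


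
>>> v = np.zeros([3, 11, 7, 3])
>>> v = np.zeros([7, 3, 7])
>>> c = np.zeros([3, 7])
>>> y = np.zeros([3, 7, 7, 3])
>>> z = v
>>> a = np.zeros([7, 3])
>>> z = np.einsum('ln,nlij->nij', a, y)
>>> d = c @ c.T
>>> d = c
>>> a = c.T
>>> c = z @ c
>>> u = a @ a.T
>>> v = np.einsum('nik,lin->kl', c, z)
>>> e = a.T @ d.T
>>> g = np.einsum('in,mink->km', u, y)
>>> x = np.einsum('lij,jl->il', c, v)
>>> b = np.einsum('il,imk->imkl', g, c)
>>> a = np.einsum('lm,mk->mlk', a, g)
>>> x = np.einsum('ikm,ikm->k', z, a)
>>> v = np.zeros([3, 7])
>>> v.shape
(3, 7)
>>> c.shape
(3, 7, 7)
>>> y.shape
(3, 7, 7, 3)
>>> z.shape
(3, 7, 3)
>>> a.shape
(3, 7, 3)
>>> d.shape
(3, 7)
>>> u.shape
(7, 7)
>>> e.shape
(3, 3)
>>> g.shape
(3, 3)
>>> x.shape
(7,)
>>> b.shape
(3, 7, 7, 3)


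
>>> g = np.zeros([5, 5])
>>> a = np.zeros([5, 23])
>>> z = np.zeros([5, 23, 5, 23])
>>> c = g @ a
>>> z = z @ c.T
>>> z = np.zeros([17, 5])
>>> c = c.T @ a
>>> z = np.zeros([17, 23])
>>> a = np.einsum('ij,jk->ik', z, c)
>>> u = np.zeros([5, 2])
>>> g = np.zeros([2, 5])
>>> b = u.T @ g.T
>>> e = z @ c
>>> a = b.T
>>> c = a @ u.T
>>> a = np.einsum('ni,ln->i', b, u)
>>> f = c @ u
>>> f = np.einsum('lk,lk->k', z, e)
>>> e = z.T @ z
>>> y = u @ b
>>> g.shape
(2, 5)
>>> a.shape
(2,)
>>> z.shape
(17, 23)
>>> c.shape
(2, 5)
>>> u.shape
(5, 2)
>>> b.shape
(2, 2)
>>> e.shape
(23, 23)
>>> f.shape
(23,)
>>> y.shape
(5, 2)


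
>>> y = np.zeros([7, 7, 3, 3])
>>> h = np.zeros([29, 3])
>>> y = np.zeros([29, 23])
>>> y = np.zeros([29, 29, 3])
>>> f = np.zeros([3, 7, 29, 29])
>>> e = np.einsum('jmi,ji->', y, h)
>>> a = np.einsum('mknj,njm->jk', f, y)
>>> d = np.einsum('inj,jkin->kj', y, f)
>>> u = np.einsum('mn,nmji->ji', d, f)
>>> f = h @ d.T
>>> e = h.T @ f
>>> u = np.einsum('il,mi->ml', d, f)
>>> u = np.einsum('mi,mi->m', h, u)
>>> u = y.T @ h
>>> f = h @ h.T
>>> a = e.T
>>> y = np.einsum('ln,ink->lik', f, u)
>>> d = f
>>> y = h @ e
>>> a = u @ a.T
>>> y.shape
(29, 7)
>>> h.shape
(29, 3)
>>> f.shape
(29, 29)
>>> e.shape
(3, 7)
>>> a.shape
(3, 29, 7)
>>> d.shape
(29, 29)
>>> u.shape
(3, 29, 3)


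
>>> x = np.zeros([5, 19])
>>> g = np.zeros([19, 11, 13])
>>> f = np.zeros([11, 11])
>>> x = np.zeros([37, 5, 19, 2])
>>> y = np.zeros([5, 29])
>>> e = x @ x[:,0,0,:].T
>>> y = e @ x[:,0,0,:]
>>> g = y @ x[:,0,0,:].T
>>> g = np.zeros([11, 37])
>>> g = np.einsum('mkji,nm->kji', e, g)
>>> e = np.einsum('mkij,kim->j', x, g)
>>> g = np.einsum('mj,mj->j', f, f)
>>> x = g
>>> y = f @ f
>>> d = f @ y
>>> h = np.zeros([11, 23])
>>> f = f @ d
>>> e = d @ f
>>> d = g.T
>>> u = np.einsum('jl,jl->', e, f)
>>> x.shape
(11,)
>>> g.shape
(11,)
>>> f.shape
(11, 11)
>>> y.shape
(11, 11)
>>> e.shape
(11, 11)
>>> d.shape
(11,)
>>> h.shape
(11, 23)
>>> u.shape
()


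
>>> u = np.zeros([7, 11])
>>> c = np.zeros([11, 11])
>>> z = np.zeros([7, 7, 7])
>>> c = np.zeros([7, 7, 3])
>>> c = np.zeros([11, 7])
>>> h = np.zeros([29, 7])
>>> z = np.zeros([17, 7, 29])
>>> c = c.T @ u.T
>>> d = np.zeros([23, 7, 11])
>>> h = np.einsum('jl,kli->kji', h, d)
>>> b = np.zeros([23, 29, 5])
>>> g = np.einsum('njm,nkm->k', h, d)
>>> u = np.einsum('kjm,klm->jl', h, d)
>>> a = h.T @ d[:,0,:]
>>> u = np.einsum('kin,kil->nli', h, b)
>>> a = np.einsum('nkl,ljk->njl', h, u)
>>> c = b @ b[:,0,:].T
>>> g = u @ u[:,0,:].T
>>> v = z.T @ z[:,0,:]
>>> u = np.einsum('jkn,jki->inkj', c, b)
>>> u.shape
(5, 23, 29, 23)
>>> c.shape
(23, 29, 23)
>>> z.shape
(17, 7, 29)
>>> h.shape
(23, 29, 11)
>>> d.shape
(23, 7, 11)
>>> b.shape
(23, 29, 5)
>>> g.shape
(11, 5, 11)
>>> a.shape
(23, 5, 11)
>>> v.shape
(29, 7, 29)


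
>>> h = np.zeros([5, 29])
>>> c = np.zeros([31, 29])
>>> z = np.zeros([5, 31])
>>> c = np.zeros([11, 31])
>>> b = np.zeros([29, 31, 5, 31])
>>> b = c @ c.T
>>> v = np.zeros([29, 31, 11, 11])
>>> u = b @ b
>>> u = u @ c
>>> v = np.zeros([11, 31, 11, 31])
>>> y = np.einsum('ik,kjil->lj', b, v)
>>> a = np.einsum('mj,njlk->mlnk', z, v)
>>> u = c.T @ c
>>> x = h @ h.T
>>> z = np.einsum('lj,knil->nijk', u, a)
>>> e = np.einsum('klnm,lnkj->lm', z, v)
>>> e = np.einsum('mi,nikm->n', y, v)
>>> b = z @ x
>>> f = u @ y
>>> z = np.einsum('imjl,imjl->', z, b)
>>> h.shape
(5, 29)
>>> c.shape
(11, 31)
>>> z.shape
()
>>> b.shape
(11, 11, 31, 5)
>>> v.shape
(11, 31, 11, 31)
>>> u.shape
(31, 31)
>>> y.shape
(31, 31)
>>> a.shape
(5, 11, 11, 31)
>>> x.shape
(5, 5)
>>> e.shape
(11,)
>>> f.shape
(31, 31)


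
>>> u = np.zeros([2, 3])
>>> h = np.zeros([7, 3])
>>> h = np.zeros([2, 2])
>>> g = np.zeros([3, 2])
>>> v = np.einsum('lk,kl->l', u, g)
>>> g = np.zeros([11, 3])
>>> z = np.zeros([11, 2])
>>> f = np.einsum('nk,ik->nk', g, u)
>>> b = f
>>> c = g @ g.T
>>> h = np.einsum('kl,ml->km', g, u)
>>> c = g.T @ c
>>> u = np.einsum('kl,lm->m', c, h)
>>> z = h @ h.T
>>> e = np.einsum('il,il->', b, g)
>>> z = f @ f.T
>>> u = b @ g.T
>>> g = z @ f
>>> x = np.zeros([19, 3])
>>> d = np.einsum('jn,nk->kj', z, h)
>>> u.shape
(11, 11)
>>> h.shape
(11, 2)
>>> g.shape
(11, 3)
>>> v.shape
(2,)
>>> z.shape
(11, 11)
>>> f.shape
(11, 3)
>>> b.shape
(11, 3)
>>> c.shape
(3, 11)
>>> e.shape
()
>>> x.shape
(19, 3)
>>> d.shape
(2, 11)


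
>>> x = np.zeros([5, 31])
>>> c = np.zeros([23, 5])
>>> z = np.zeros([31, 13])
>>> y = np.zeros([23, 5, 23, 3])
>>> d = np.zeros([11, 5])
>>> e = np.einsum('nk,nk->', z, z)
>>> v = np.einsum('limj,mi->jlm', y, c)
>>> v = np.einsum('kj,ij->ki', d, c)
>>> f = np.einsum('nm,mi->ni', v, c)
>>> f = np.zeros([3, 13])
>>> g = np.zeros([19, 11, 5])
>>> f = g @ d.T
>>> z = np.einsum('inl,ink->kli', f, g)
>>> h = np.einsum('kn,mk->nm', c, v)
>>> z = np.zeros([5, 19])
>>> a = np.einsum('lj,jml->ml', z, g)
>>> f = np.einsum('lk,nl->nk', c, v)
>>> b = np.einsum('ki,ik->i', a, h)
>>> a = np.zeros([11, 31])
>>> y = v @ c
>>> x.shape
(5, 31)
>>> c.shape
(23, 5)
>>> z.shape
(5, 19)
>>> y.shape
(11, 5)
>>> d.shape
(11, 5)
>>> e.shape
()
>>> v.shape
(11, 23)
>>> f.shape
(11, 5)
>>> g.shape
(19, 11, 5)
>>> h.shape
(5, 11)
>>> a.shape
(11, 31)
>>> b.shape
(5,)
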